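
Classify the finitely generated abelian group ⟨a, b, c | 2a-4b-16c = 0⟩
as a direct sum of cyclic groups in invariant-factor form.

Answer: M ≅ ℤ^2 ⊕ ℤ/2

Derivation:
rank_ℚ(R)=1; free=3−1=2
SNF(R) diag = [2] → torsion [2]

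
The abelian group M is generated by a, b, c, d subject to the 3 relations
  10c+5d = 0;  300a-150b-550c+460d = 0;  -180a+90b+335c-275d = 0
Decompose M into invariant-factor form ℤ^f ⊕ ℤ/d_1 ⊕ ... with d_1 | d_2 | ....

Answer: M ≅ ℤ^1 ⊕ ℤ/5 ⊕ ℤ/15 ⊕ ℤ/30

Derivation:
rank_ℚ(R)=3; free=4−3=1
SNF(R) diag = [5, 15, 30] → torsion [5, 15, 30]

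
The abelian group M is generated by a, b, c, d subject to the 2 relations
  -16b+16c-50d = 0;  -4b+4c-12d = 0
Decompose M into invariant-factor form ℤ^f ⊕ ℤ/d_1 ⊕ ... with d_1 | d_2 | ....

rank_ℚ(R)=2; free=4−2=2
SNF(R) diag = [2, 4] → torsion [2, 4]

Answer: M ≅ ℤ^2 ⊕ ℤ/2 ⊕ ℤ/4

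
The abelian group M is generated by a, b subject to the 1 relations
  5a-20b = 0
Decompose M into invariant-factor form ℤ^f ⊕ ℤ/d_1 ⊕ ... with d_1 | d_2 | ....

rank_ℚ(R)=1; free=2−1=1
SNF(R) diag = [5] → torsion [5]

Answer: M ≅ ℤ^1 ⊕ ℤ/5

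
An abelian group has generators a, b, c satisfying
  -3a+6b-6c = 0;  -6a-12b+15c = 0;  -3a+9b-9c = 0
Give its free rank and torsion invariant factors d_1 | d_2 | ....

rank_ℚ(R)=3; free=3−3=0
SNF(R) diag = [3, 3, 3] → torsion [3, 3, 3]

Answer: M ≅ ℤ/3 ⊕ ℤ/3 ⊕ ℤ/3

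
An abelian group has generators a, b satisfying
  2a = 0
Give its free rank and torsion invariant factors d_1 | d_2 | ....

Answer: M ≅ ℤ^1 ⊕ ℤ/2

Derivation:
rank_ℚ(R)=1; free=2−1=1
SNF(R) diag = [2] → torsion [2]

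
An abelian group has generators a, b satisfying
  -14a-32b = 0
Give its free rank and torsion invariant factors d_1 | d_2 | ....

Answer: M ≅ ℤ^1 ⊕ ℤ/2

Derivation:
rank_ℚ(R)=1; free=2−1=1
SNF(R) diag = [2] → torsion [2]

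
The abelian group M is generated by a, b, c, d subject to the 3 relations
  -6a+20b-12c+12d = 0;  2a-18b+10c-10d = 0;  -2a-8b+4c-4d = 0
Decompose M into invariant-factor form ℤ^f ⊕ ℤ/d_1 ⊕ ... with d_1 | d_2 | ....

rank_ℚ(R)=3; free=4−3=1
SNF(R) diag = [2, 2, 4] → torsion [2, 2, 4]

Answer: M ≅ ℤ^1 ⊕ ℤ/2 ⊕ ℤ/2 ⊕ ℤ/4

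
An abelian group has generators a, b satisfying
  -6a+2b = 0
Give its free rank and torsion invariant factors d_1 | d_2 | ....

Answer: M ≅ ℤ^1 ⊕ ℤ/2

Derivation:
rank_ℚ(R)=1; free=2−1=1
SNF(R) diag = [2] → torsion [2]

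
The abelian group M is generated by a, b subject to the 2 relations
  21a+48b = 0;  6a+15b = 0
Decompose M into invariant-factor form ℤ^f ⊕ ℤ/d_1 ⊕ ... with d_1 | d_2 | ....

rank_ℚ(R)=2; free=2−2=0
SNF(R) diag = [3, 9] → torsion [3, 9]

Answer: M ≅ ℤ/3 ⊕ ℤ/9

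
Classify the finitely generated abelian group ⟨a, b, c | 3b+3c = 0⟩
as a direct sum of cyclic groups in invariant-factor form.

Answer: M ≅ ℤ^2 ⊕ ℤ/3

Derivation:
rank_ℚ(R)=1; free=3−1=2
SNF(R) diag = [3] → torsion [3]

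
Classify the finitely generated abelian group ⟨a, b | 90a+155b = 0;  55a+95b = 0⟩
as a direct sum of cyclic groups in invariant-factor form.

Answer: M ≅ ℤ/5 ⊕ ℤ/5

Derivation:
rank_ℚ(R)=2; free=2−2=0
SNF(R) diag = [5, 5] → torsion [5, 5]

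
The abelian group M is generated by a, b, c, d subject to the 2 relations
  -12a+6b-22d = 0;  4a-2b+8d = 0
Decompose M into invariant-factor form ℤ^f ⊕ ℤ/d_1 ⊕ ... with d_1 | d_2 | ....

Answer: M ≅ ℤ^2 ⊕ ℤ/2 ⊕ ℤ/2

Derivation:
rank_ℚ(R)=2; free=4−2=2
SNF(R) diag = [2, 2] → torsion [2, 2]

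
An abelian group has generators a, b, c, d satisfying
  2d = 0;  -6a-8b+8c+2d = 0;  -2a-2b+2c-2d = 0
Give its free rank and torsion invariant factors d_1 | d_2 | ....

rank_ℚ(R)=3; free=4−3=1
SNF(R) diag = [2, 2, 2] → torsion [2, 2, 2]

Answer: M ≅ ℤ^1 ⊕ ℤ/2 ⊕ ℤ/2 ⊕ ℤ/2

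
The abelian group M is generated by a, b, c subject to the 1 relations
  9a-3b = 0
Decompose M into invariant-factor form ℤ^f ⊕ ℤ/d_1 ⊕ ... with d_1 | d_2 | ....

rank_ℚ(R)=1; free=3−1=2
SNF(R) diag = [3] → torsion [3]

Answer: M ≅ ℤ^2 ⊕ ℤ/3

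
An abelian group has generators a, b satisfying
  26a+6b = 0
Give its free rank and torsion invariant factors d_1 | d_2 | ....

Answer: M ≅ ℤ^1 ⊕ ℤ/2

Derivation:
rank_ℚ(R)=1; free=2−1=1
SNF(R) diag = [2] → torsion [2]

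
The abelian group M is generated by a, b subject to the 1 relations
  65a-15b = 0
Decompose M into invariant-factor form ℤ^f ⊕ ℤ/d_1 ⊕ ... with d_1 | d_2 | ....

rank_ℚ(R)=1; free=2−1=1
SNF(R) diag = [5] → torsion [5]

Answer: M ≅ ℤ^1 ⊕ ℤ/5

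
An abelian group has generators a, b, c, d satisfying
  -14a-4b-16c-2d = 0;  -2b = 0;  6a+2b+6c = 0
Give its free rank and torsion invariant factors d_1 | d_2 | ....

rank_ℚ(R)=3; free=4−3=1
SNF(R) diag = [2, 2, 6] → torsion [2, 2, 6]

Answer: M ≅ ℤ^1 ⊕ ℤ/2 ⊕ ℤ/2 ⊕ ℤ/6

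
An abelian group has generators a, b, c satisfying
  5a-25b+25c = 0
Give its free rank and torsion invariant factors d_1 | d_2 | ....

rank_ℚ(R)=1; free=3−1=2
SNF(R) diag = [5] → torsion [5]

Answer: M ≅ ℤ^2 ⊕ ℤ/5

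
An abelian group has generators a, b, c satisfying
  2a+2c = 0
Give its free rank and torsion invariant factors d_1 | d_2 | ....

rank_ℚ(R)=1; free=3−1=2
SNF(R) diag = [2] → torsion [2]

Answer: M ≅ ℤ^2 ⊕ ℤ/2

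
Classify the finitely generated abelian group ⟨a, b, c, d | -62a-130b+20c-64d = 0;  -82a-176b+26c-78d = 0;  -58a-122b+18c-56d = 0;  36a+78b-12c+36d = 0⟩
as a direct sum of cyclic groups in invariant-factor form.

rank_ℚ(R)=4; free=4−4=0
SNF(R) diag = [2, 2, 2, 6] → torsion [2, 2, 2, 6]

Answer: M ≅ ℤ/2 ⊕ ℤ/2 ⊕ ℤ/2 ⊕ ℤ/6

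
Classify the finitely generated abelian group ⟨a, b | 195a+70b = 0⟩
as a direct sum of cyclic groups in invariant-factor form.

Answer: M ≅ ℤ^1 ⊕ ℤ/5

Derivation:
rank_ℚ(R)=1; free=2−1=1
SNF(R) diag = [5] → torsion [5]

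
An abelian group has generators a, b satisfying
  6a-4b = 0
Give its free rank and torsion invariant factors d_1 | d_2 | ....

Answer: M ≅ ℤ^1 ⊕ ℤ/2

Derivation:
rank_ℚ(R)=1; free=2−1=1
SNF(R) diag = [2] → torsion [2]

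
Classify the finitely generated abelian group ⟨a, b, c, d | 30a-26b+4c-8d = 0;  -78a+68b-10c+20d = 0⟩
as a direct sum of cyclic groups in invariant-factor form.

rank_ℚ(R)=2; free=4−2=2
SNF(R) diag = [2, 6] → torsion [2, 6]

Answer: M ≅ ℤ^2 ⊕ ℤ/2 ⊕ ℤ/6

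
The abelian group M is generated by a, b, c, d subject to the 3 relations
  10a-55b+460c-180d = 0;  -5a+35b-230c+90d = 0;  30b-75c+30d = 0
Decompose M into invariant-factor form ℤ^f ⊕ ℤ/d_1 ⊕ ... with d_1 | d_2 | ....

Answer: M ≅ ℤ^1 ⊕ ℤ/5 ⊕ ℤ/15 ⊕ ℤ/15

Derivation:
rank_ℚ(R)=3; free=4−3=1
SNF(R) diag = [5, 15, 15] → torsion [5, 15, 15]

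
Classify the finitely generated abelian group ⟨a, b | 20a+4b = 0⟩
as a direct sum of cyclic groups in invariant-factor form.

rank_ℚ(R)=1; free=2−1=1
SNF(R) diag = [4] → torsion [4]

Answer: M ≅ ℤ^1 ⊕ ℤ/4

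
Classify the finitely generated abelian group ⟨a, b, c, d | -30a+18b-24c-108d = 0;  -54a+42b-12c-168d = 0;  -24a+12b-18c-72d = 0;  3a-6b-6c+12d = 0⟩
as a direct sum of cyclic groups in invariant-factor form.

rank_ℚ(R)=4; free=4−4=0
SNF(R) diag = [3, 6, 6, 12] → torsion [3, 6, 6, 12]

Answer: M ≅ ℤ/3 ⊕ ℤ/6 ⊕ ℤ/6 ⊕ ℤ/12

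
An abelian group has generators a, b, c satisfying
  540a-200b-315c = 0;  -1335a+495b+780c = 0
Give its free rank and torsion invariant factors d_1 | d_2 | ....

Answer: M ≅ ℤ^1 ⊕ ℤ/5 ⊕ ℤ/15

Derivation:
rank_ℚ(R)=2; free=3−2=1
SNF(R) diag = [5, 15] → torsion [5, 15]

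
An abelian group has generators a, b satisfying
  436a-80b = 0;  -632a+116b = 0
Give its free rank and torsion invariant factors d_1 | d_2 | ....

rank_ℚ(R)=2; free=2−2=0
SNF(R) diag = [4, 4] → torsion [4, 4]

Answer: M ≅ ℤ/4 ⊕ ℤ/4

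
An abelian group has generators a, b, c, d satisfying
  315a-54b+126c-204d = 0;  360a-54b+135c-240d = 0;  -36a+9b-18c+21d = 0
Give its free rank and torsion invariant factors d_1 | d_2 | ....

Answer: M ≅ ℤ^1 ⊕ ℤ/3 ⊕ ℤ/9 ⊕ ℤ/9

Derivation:
rank_ℚ(R)=3; free=4−3=1
SNF(R) diag = [3, 9, 9] → torsion [3, 9, 9]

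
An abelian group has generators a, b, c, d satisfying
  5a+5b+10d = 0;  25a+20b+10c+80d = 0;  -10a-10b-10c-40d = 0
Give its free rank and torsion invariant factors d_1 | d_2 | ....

rank_ℚ(R)=3; free=4−3=1
SNF(R) diag = [5, 5, 10] → torsion [5, 5, 10]

Answer: M ≅ ℤ^1 ⊕ ℤ/5 ⊕ ℤ/5 ⊕ ℤ/10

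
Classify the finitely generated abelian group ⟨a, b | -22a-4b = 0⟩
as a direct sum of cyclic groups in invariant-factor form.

rank_ℚ(R)=1; free=2−1=1
SNF(R) diag = [2] → torsion [2]

Answer: M ≅ ℤ^1 ⊕ ℤ/2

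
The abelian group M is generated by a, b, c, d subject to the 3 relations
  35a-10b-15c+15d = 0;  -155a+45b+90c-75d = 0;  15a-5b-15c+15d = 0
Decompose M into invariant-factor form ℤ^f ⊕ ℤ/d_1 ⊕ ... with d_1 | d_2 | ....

rank_ℚ(R)=3; free=4−3=1
SNF(R) diag = [5, 5, 15] → torsion [5, 5, 15]

Answer: M ≅ ℤ^1 ⊕ ℤ/5 ⊕ ℤ/5 ⊕ ℤ/15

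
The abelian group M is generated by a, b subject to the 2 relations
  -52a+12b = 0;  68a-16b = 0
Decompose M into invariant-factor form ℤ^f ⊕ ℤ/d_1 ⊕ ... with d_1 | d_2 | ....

rank_ℚ(R)=2; free=2−2=0
SNF(R) diag = [4, 4] → torsion [4, 4]

Answer: M ≅ ℤ/4 ⊕ ℤ/4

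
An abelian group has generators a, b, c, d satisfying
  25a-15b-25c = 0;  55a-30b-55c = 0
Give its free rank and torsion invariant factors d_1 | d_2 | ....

rank_ℚ(R)=2; free=4−2=2
SNF(R) diag = [5, 15] → torsion [5, 15]

Answer: M ≅ ℤ^2 ⊕ ℤ/5 ⊕ ℤ/15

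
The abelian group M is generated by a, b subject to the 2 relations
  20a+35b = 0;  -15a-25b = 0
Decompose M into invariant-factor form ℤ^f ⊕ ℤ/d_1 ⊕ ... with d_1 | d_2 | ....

rank_ℚ(R)=2; free=2−2=0
SNF(R) diag = [5, 5] → torsion [5, 5]

Answer: M ≅ ℤ/5 ⊕ ℤ/5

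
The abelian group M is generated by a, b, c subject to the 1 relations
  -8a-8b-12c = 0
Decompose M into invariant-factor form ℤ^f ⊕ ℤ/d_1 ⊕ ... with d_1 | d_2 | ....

rank_ℚ(R)=1; free=3−1=2
SNF(R) diag = [4] → torsion [4]

Answer: M ≅ ℤ^2 ⊕ ℤ/4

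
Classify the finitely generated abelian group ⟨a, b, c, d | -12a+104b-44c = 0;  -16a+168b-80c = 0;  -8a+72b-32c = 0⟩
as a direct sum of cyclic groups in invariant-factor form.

Answer: M ≅ ℤ^1 ⊕ ℤ/4 ⊕ ℤ/8 ⊕ ℤ/8

Derivation:
rank_ℚ(R)=3; free=4−3=1
SNF(R) diag = [4, 8, 8] → torsion [4, 8, 8]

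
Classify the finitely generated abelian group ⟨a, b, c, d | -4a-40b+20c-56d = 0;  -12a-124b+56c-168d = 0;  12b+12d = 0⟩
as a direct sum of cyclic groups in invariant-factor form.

rank_ℚ(R)=3; free=4−3=1
SNF(R) diag = [4, 4, 12] → torsion [4, 4, 12]

Answer: M ≅ ℤ^1 ⊕ ℤ/4 ⊕ ℤ/4 ⊕ ℤ/12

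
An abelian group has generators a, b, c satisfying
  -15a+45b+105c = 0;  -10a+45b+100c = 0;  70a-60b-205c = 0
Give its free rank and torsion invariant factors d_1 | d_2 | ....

rank_ℚ(R)=3; free=3−3=0
SNF(R) diag = [5, 15, 45] → torsion [5, 15, 45]

Answer: M ≅ ℤ/5 ⊕ ℤ/15 ⊕ ℤ/45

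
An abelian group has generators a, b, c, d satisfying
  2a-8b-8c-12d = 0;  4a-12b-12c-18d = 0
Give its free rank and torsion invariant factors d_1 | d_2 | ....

rank_ℚ(R)=2; free=4−2=2
SNF(R) diag = [2, 2] → torsion [2, 2]

Answer: M ≅ ℤ^2 ⊕ ℤ/2 ⊕ ℤ/2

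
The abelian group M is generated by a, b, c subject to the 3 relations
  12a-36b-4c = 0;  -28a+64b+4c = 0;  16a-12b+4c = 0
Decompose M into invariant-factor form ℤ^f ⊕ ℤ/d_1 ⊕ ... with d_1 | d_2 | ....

Answer: M ≅ ℤ/4 ⊕ ℤ/4 ⊕ ℤ/4

Derivation:
rank_ℚ(R)=3; free=3−3=0
SNF(R) diag = [4, 4, 4] → torsion [4, 4, 4]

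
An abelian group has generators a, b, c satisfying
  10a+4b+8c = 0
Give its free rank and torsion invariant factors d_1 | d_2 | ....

rank_ℚ(R)=1; free=3−1=2
SNF(R) diag = [2] → torsion [2]

Answer: M ≅ ℤ^2 ⊕ ℤ/2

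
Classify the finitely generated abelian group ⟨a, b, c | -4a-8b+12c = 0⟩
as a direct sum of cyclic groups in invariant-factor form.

Answer: M ≅ ℤ^2 ⊕ ℤ/4

Derivation:
rank_ℚ(R)=1; free=3−1=2
SNF(R) diag = [4] → torsion [4]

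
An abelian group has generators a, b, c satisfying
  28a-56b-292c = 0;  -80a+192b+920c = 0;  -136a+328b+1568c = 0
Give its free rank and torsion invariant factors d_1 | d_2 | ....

Answer: M ≅ ℤ/4 ⊕ ℤ/8 ⊕ ℤ/8

Derivation:
rank_ℚ(R)=3; free=3−3=0
SNF(R) diag = [4, 8, 8] → torsion [4, 8, 8]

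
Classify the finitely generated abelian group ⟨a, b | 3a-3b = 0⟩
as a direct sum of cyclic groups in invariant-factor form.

Answer: M ≅ ℤ^1 ⊕ ℤ/3

Derivation:
rank_ℚ(R)=1; free=2−1=1
SNF(R) diag = [3] → torsion [3]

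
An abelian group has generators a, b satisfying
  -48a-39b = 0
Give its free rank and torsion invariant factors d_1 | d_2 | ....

rank_ℚ(R)=1; free=2−1=1
SNF(R) diag = [3] → torsion [3]

Answer: M ≅ ℤ^1 ⊕ ℤ/3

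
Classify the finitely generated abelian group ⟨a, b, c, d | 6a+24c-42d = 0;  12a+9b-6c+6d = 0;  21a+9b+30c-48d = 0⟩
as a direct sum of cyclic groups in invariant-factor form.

Answer: M ≅ ℤ^1 ⊕ ℤ/3 ⊕ ℤ/9 ⊕ ℤ/18

Derivation:
rank_ℚ(R)=3; free=4−3=1
SNF(R) diag = [3, 9, 18] → torsion [3, 9, 18]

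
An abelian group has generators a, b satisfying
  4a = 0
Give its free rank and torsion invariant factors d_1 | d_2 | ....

rank_ℚ(R)=1; free=2−1=1
SNF(R) diag = [4] → torsion [4]

Answer: M ≅ ℤ^1 ⊕ ℤ/4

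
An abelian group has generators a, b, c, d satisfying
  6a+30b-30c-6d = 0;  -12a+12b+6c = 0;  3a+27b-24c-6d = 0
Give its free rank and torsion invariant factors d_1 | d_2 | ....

rank_ℚ(R)=3; free=4−3=1
SNF(R) diag = [3, 6, 6] → torsion [3, 6, 6]

Answer: M ≅ ℤ^1 ⊕ ℤ/3 ⊕ ℤ/6 ⊕ ℤ/6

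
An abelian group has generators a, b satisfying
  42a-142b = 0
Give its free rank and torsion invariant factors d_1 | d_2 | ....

Answer: M ≅ ℤ^1 ⊕ ℤ/2

Derivation:
rank_ℚ(R)=1; free=2−1=1
SNF(R) diag = [2] → torsion [2]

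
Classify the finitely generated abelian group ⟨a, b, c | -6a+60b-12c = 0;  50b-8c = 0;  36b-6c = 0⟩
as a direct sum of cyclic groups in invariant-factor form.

rank_ℚ(R)=3; free=3−3=0
SNF(R) diag = [2, 6, 6] → torsion [2, 6, 6]

Answer: M ≅ ℤ/2 ⊕ ℤ/6 ⊕ ℤ/6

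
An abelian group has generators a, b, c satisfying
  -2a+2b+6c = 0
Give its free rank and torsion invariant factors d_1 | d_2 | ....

Answer: M ≅ ℤ^2 ⊕ ℤ/2

Derivation:
rank_ℚ(R)=1; free=3−1=2
SNF(R) diag = [2] → torsion [2]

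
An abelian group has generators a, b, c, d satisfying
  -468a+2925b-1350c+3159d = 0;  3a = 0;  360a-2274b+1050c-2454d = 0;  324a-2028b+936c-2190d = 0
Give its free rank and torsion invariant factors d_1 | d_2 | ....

rank_ℚ(R)=4; free=4−4=0
SNF(R) diag = [3, 3, 6, 18] → torsion [3, 3, 6, 18]

Answer: M ≅ ℤ/3 ⊕ ℤ/3 ⊕ ℤ/6 ⊕ ℤ/18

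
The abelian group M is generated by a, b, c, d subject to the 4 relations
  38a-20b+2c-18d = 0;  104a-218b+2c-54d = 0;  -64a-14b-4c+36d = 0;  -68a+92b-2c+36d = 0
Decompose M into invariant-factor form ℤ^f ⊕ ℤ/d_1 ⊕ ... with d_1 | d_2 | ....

Answer: M ≅ ℤ/2 ⊕ ℤ/6 ⊕ ℤ/18 ⊕ ℤ/54

Derivation:
rank_ℚ(R)=4; free=4−4=0
SNF(R) diag = [2, 6, 18, 54] → torsion [2, 6, 18, 54]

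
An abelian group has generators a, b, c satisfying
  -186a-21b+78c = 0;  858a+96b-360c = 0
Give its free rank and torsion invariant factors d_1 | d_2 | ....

Answer: M ≅ ℤ^1 ⊕ ℤ/3 ⊕ ℤ/6

Derivation:
rank_ℚ(R)=2; free=3−2=1
SNF(R) diag = [3, 6] → torsion [3, 6]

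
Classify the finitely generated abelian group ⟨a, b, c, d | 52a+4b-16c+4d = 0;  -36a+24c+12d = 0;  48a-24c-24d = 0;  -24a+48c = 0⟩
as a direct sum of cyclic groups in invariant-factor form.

Answer: M ≅ ℤ/4 ⊕ ℤ/12 ⊕ ℤ/24 ⊕ ℤ/24

Derivation:
rank_ℚ(R)=4; free=4−4=0
SNF(R) diag = [4, 12, 24, 24] → torsion [4, 12, 24, 24]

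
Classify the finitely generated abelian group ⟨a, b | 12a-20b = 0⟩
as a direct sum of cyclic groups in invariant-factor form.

rank_ℚ(R)=1; free=2−1=1
SNF(R) diag = [4] → torsion [4]

Answer: M ≅ ℤ^1 ⊕ ℤ/4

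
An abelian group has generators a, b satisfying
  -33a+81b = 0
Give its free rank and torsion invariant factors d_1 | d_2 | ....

Answer: M ≅ ℤ^1 ⊕ ℤ/3

Derivation:
rank_ℚ(R)=1; free=2−1=1
SNF(R) diag = [3] → torsion [3]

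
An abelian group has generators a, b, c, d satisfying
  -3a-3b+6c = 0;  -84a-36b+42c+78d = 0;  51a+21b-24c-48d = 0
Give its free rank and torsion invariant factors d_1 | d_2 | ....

Answer: M ≅ ℤ^1 ⊕ ℤ/3 ⊕ ℤ/6 ⊕ ℤ/6

Derivation:
rank_ℚ(R)=3; free=4−3=1
SNF(R) diag = [3, 6, 6] → torsion [3, 6, 6]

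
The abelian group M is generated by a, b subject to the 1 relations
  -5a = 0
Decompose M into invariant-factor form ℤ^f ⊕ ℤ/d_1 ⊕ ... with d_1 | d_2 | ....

rank_ℚ(R)=1; free=2−1=1
SNF(R) diag = [5] → torsion [5]

Answer: M ≅ ℤ^1 ⊕ ℤ/5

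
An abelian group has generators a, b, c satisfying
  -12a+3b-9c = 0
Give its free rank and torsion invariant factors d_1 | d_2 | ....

Answer: M ≅ ℤ^2 ⊕ ℤ/3

Derivation:
rank_ℚ(R)=1; free=3−1=2
SNF(R) diag = [3] → torsion [3]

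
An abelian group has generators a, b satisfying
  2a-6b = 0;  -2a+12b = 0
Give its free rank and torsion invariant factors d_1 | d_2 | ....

Answer: M ≅ ℤ/2 ⊕ ℤ/6

Derivation:
rank_ℚ(R)=2; free=2−2=0
SNF(R) diag = [2, 6] → torsion [2, 6]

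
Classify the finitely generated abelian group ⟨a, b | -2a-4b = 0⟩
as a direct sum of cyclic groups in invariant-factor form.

rank_ℚ(R)=1; free=2−1=1
SNF(R) diag = [2] → torsion [2]

Answer: M ≅ ℤ^1 ⊕ ℤ/2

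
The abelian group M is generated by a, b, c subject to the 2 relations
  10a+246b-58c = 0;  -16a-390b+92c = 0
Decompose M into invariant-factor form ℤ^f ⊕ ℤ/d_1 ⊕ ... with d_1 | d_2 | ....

Answer: M ≅ ℤ^1 ⊕ ℤ/2 ⊕ ℤ/2

Derivation:
rank_ℚ(R)=2; free=3−2=1
SNF(R) diag = [2, 2] → torsion [2, 2]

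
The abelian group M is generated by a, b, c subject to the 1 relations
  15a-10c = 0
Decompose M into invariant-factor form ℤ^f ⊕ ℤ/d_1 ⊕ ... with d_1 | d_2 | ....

rank_ℚ(R)=1; free=3−1=2
SNF(R) diag = [5] → torsion [5]

Answer: M ≅ ℤ^2 ⊕ ℤ/5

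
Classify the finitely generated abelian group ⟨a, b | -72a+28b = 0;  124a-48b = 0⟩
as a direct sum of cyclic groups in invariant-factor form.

Answer: M ≅ ℤ/4 ⊕ ℤ/4

Derivation:
rank_ℚ(R)=2; free=2−2=0
SNF(R) diag = [4, 4] → torsion [4, 4]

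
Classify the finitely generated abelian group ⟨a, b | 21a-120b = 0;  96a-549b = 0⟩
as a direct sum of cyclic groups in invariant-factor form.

Answer: M ≅ ℤ/3 ⊕ ℤ/3

Derivation:
rank_ℚ(R)=2; free=2−2=0
SNF(R) diag = [3, 3] → torsion [3, 3]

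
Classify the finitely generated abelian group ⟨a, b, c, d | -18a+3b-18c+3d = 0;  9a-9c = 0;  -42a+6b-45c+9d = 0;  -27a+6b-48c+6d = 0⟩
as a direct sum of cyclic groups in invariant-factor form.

rank_ℚ(R)=4; free=4−4=0
SNF(R) diag = [3, 3, 3, 9] → torsion [3, 3, 3, 9]

Answer: M ≅ ℤ/3 ⊕ ℤ/3 ⊕ ℤ/3 ⊕ ℤ/9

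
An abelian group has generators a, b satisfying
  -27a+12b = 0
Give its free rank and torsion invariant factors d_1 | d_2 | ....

rank_ℚ(R)=1; free=2−1=1
SNF(R) diag = [3] → torsion [3]

Answer: M ≅ ℤ^1 ⊕ ℤ/3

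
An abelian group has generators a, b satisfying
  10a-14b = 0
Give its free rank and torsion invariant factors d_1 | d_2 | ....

Answer: M ≅ ℤ^1 ⊕ ℤ/2

Derivation:
rank_ℚ(R)=1; free=2−1=1
SNF(R) diag = [2] → torsion [2]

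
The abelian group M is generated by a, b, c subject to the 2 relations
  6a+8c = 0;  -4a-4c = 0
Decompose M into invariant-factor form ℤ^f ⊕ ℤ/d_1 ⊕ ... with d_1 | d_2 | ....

Answer: M ≅ ℤ^1 ⊕ ℤ/2 ⊕ ℤ/4

Derivation:
rank_ℚ(R)=2; free=3−2=1
SNF(R) diag = [2, 4] → torsion [2, 4]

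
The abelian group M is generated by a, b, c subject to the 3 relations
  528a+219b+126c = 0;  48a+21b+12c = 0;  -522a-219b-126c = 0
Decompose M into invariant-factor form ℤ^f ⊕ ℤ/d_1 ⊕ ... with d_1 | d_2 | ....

Answer: M ≅ ℤ/3 ⊕ ℤ/6 ⊕ ℤ/6

Derivation:
rank_ℚ(R)=3; free=3−3=0
SNF(R) diag = [3, 6, 6] → torsion [3, 6, 6]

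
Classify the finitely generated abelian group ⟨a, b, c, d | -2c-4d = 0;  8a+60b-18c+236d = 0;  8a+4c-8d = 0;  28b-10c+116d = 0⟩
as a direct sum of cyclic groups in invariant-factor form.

rank_ℚ(R)=4; free=4−4=0
SNF(R) diag = [2, 4, 8, 24] → torsion [2, 4, 8, 24]

Answer: M ≅ ℤ/2 ⊕ ℤ/4 ⊕ ℤ/8 ⊕ ℤ/24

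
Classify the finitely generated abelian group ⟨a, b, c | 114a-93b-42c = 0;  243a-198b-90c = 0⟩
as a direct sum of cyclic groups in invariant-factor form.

rank_ℚ(R)=2; free=3−2=1
SNF(R) diag = [3, 9] → torsion [3, 9]

Answer: M ≅ ℤ^1 ⊕ ℤ/3 ⊕ ℤ/9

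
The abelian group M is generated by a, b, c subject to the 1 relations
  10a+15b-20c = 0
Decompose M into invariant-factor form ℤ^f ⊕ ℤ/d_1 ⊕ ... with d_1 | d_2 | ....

rank_ℚ(R)=1; free=3−1=2
SNF(R) diag = [5] → torsion [5]

Answer: M ≅ ℤ^2 ⊕ ℤ/5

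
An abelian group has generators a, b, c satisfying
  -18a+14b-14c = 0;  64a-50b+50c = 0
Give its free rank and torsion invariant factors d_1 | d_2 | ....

Answer: M ≅ ℤ^1 ⊕ ℤ/2 ⊕ ℤ/2

Derivation:
rank_ℚ(R)=2; free=3−2=1
SNF(R) diag = [2, 2] → torsion [2, 2]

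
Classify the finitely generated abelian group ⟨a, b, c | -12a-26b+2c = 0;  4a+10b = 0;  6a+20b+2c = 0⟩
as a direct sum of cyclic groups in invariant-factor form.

Answer: M ≅ ℤ/2 ⊕ ℤ/2 ⊕ ℤ/2

Derivation:
rank_ℚ(R)=3; free=3−3=0
SNF(R) diag = [2, 2, 2] → torsion [2, 2, 2]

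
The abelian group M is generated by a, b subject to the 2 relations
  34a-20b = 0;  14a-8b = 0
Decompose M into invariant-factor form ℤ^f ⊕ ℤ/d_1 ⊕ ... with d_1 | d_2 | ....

rank_ℚ(R)=2; free=2−2=0
SNF(R) diag = [2, 4] → torsion [2, 4]

Answer: M ≅ ℤ/2 ⊕ ℤ/4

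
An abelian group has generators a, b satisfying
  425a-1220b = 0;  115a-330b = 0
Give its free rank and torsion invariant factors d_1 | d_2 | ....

Answer: M ≅ ℤ/5 ⊕ ℤ/10

Derivation:
rank_ℚ(R)=2; free=2−2=0
SNF(R) diag = [5, 10] → torsion [5, 10]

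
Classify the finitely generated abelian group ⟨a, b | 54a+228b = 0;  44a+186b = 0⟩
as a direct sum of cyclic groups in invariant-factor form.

rank_ℚ(R)=2; free=2−2=0
SNF(R) diag = [2, 6] → torsion [2, 6]

Answer: M ≅ ℤ/2 ⊕ ℤ/6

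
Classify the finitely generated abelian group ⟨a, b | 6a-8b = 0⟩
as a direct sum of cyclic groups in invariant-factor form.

rank_ℚ(R)=1; free=2−1=1
SNF(R) diag = [2] → torsion [2]

Answer: M ≅ ℤ^1 ⊕ ℤ/2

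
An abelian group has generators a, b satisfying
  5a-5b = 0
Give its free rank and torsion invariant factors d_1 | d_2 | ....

rank_ℚ(R)=1; free=2−1=1
SNF(R) diag = [5] → torsion [5]

Answer: M ≅ ℤ^1 ⊕ ℤ/5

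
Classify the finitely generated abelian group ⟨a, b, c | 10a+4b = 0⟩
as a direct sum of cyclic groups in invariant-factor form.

rank_ℚ(R)=1; free=3−1=2
SNF(R) diag = [2] → torsion [2]

Answer: M ≅ ℤ^2 ⊕ ℤ/2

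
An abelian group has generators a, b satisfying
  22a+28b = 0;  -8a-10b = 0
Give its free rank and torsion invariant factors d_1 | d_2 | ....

Answer: M ≅ ℤ/2 ⊕ ℤ/2

Derivation:
rank_ℚ(R)=2; free=2−2=0
SNF(R) diag = [2, 2] → torsion [2, 2]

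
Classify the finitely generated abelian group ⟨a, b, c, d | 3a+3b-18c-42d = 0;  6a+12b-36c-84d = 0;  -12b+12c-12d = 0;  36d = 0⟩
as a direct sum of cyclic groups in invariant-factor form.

Answer: M ≅ ℤ/3 ⊕ ℤ/6 ⊕ ℤ/12 ⊕ ℤ/36

Derivation:
rank_ℚ(R)=4; free=4−4=0
SNF(R) diag = [3, 6, 12, 36] → torsion [3, 6, 12, 36]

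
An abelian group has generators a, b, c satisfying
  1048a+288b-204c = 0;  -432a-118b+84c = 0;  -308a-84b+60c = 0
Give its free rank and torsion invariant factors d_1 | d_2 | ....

rank_ℚ(R)=3; free=3−3=0
SNF(R) diag = [2, 4, 12] → torsion [2, 4, 12]

Answer: M ≅ ℤ/2 ⊕ ℤ/4 ⊕ ℤ/12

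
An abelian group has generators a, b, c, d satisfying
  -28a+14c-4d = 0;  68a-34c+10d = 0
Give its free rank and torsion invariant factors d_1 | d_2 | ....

rank_ℚ(R)=2; free=4−2=2
SNF(R) diag = [2, 2] → torsion [2, 2]

Answer: M ≅ ℤ^2 ⊕ ℤ/2 ⊕ ℤ/2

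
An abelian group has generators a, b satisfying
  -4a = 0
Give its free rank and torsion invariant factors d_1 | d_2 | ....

Answer: M ≅ ℤ^1 ⊕ ℤ/4

Derivation:
rank_ℚ(R)=1; free=2−1=1
SNF(R) diag = [4] → torsion [4]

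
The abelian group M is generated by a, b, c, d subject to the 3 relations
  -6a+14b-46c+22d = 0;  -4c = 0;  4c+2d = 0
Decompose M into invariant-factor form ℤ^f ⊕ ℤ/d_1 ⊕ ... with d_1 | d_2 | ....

Answer: M ≅ ℤ^1 ⊕ ℤ/2 ⊕ ℤ/2 ⊕ ℤ/4

Derivation:
rank_ℚ(R)=3; free=4−3=1
SNF(R) diag = [2, 2, 4] → torsion [2, 2, 4]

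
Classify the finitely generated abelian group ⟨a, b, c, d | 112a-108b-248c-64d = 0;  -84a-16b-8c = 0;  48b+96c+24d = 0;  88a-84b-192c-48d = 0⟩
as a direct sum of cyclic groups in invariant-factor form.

rank_ℚ(R)=4; free=4−4=0
SNF(R) diag = [4, 4, 8, 24] → torsion [4, 4, 8, 24]

Answer: M ≅ ℤ/4 ⊕ ℤ/4 ⊕ ℤ/8 ⊕ ℤ/24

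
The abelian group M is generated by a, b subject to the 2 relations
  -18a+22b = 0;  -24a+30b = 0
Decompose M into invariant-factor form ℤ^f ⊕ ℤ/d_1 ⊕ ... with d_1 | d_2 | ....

rank_ℚ(R)=2; free=2−2=0
SNF(R) diag = [2, 6] → torsion [2, 6]

Answer: M ≅ ℤ/2 ⊕ ℤ/6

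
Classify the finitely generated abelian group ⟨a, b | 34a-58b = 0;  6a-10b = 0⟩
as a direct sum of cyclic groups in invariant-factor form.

Answer: M ≅ ℤ/2 ⊕ ℤ/4

Derivation:
rank_ℚ(R)=2; free=2−2=0
SNF(R) diag = [2, 4] → torsion [2, 4]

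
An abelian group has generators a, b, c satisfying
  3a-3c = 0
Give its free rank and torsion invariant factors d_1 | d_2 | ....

Answer: M ≅ ℤ^2 ⊕ ℤ/3

Derivation:
rank_ℚ(R)=1; free=3−1=2
SNF(R) diag = [3] → torsion [3]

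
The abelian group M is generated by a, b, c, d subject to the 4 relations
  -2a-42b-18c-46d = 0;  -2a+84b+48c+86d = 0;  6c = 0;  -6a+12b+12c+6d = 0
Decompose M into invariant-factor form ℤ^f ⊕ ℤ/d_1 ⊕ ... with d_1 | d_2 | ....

Answer: M ≅ ℤ/2 ⊕ ℤ/6 ⊕ ℤ/6 ⊕ ℤ/12

Derivation:
rank_ℚ(R)=4; free=4−4=0
SNF(R) diag = [2, 6, 6, 12] → torsion [2, 6, 6, 12]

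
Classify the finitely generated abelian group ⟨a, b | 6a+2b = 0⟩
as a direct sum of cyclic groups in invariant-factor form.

rank_ℚ(R)=1; free=2−1=1
SNF(R) diag = [2] → torsion [2]

Answer: M ≅ ℤ^1 ⊕ ℤ/2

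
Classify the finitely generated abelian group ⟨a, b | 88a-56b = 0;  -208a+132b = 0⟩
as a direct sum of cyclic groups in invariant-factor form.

rank_ℚ(R)=2; free=2−2=0
SNF(R) diag = [4, 8] → torsion [4, 8]

Answer: M ≅ ℤ/4 ⊕ ℤ/8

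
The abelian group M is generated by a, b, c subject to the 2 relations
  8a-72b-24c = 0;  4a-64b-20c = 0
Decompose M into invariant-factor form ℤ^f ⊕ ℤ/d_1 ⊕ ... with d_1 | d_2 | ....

rank_ℚ(R)=2; free=3−2=1
SNF(R) diag = [4, 8] → torsion [4, 8]

Answer: M ≅ ℤ^1 ⊕ ℤ/4 ⊕ ℤ/8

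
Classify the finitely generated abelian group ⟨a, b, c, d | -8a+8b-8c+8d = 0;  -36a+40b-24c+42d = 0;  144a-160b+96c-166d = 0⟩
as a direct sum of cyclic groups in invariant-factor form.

rank_ℚ(R)=3; free=4−3=1
SNF(R) diag = [2, 4, 8] → torsion [2, 4, 8]

Answer: M ≅ ℤ^1 ⊕ ℤ/2 ⊕ ℤ/4 ⊕ ℤ/8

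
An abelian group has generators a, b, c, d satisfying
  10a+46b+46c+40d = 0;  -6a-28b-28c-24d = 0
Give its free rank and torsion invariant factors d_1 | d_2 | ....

rank_ℚ(R)=2; free=4−2=2
SNF(R) diag = [2, 2] → torsion [2, 2]

Answer: M ≅ ℤ^2 ⊕ ℤ/2 ⊕ ℤ/2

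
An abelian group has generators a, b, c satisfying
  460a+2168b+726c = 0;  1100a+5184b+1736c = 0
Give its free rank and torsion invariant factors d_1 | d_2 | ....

Answer: M ≅ ℤ^1 ⊕ ℤ/2 ⊕ ℤ/4

Derivation:
rank_ℚ(R)=2; free=3−2=1
SNF(R) diag = [2, 4] → torsion [2, 4]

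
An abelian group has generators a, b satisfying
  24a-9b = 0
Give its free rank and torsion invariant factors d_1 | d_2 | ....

Answer: M ≅ ℤ^1 ⊕ ℤ/3

Derivation:
rank_ℚ(R)=1; free=2−1=1
SNF(R) diag = [3] → torsion [3]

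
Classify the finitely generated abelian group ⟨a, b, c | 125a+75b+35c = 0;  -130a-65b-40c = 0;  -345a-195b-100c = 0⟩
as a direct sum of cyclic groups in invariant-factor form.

rank_ℚ(R)=3; free=3−3=0
SNF(R) diag = [5, 5, 5] → torsion [5, 5, 5]

Answer: M ≅ ℤ/5 ⊕ ℤ/5 ⊕ ℤ/5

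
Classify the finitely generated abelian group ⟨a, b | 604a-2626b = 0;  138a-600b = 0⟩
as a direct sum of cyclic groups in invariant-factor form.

Answer: M ≅ ℤ/2 ⊕ ℤ/6

Derivation:
rank_ℚ(R)=2; free=2−2=0
SNF(R) diag = [2, 6] → torsion [2, 6]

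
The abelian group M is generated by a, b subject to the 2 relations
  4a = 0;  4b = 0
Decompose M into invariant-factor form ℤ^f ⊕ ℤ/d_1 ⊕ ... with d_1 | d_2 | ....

Answer: M ≅ ℤ/4 ⊕ ℤ/4

Derivation:
rank_ℚ(R)=2; free=2−2=0
SNF(R) diag = [4, 4] → torsion [4, 4]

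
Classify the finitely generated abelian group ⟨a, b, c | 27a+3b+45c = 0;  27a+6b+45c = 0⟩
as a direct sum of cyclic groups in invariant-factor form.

rank_ℚ(R)=2; free=3−2=1
SNF(R) diag = [3, 9] → torsion [3, 9]

Answer: M ≅ ℤ^1 ⊕ ℤ/3 ⊕ ℤ/9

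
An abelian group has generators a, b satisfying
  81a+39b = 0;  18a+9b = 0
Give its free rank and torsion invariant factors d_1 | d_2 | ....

rank_ℚ(R)=2; free=2−2=0
SNF(R) diag = [3, 9] → torsion [3, 9]

Answer: M ≅ ℤ/3 ⊕ ℤ/9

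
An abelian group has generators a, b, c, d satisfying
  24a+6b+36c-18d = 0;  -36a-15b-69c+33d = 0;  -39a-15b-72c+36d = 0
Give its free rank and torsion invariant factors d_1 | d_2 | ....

Answer: M ≅ ℤ^1 ⊕ ℤ/3 ⊕ ℤ/3 ⊕ ℤ/6

Derivation:
rank_ℚ(R)=3; free=4−3=1
SNF(R) diag = [3, 3, 6] → torsion [3, 3, 6]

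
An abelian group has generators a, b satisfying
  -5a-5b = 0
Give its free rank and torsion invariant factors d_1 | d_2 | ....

Answer: M ≅ ℤ^1 ⊕ ℤ/5

Derivation:
rank_ℚ(R)=1; free=2−1=1
SNF(R) diag = [5] → torsion [5]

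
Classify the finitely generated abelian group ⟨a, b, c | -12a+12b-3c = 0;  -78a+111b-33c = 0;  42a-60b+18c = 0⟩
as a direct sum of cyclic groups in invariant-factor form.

rank_ℚ(R)=3; free=3−3=0
SNF(R) diag = [3, 3, 6] → torsion [3, 3, 6]

Answer: M ≅ ℤ/3 ⊕ ℤ/3 ⊕ ℤ/6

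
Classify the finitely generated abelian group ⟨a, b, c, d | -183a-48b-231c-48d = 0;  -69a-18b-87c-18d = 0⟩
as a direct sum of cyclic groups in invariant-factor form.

Answer: M ≅ ℤ^2 ⊕ ℤ/3 ⊕ ℤ/6

Derivation:
rank_ℚ(R)=2; free=4−2=2
SNF(R) diag = [3, 6] → torsion [3, 6]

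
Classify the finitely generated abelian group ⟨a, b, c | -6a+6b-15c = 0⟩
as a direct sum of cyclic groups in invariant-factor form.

Answer: M ≅ ℤ^2 ⊕ ℤ/3

Derivation:
rank_ℚ(R)=1; free=3−1=2
SNF(R) diag = [3] → torsion [3]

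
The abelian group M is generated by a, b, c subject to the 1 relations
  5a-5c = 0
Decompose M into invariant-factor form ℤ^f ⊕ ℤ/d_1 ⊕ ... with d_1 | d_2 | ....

Answer: M ≅ ℤ^2 ⊕ ℤ/5

Derivation:
rank_ℚ(R)=1; free=3−1=2
SNF(R) diag = [5] → torsion [5]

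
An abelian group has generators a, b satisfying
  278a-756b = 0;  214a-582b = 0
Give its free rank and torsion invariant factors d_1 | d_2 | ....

Answer: M ≅ ℤ/2 ⊕ ℤ/6

Derivation:
rank_ℚ(R)=2; free=2−2=0
SNF(R) diag = [2, 6] → torsion [2, 6]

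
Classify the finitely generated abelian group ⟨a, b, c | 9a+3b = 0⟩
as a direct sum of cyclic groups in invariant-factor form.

Answer: M ≅ ℤ^2 ⊕ ℤ/3

Derivation:
rank_ℚ(R)=1; free=3−1=2
SNF(R) diag = [3] → torsion [3]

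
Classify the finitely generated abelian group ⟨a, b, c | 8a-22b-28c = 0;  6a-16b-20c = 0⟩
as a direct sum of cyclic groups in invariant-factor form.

Answer: M ≅ ℤ^1 ⊕ ℤ/2 ⊕ ℤ/2

Derivation:
rank_ℚ(R)=2; free=3−2=1
SNF(R) diag = [2, 2] → torsion [2, 2]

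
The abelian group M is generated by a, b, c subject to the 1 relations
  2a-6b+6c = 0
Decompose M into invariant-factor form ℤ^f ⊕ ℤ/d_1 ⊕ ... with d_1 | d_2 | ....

rank_ℚ(R)=1; free=3−1=2
SNF(R) diag = [2] → torsion [2]

Answer: M ≅ ℤ^2 ⊕ ℤ/2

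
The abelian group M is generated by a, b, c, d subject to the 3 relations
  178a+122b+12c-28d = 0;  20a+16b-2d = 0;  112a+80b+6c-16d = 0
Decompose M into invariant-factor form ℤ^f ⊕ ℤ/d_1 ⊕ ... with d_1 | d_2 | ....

Answer: M ≅ ℤ^1 ⊕ ℤ/2 ⊕ ℤ/6 ⊕ ℤ/6

Derivation:
rank_ℚ(R)=3; free=4−3=1
SNF(R) diag = [2, 6, 6] → torsion [2, 6, 6]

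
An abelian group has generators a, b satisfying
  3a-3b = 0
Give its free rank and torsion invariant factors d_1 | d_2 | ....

Answer: M ≅ ℤ^1 ⊕ ℤ/3

Derivation:
rank_ℚ(R)=1; free=2−1=1
SNF(R) diag = [3] → torsion [3]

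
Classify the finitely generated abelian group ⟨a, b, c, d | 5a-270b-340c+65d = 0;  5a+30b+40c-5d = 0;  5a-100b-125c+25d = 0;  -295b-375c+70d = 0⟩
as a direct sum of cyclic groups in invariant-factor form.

Answer: M ≅ ℤ/5 ⊕ ℤ/5 ⊕ ℤ/5 ⊕ ℤ/10

Derivation:
rank_ℚ(R)=4; free=4−4=0
SNF(R) diag = [5, 5, 5, 10] → torsion [5, 5, 5, 10]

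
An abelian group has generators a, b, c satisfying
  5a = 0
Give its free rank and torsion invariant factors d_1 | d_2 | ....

Answer: M ≅ ℤ^2 ⊕ ℤ/5

Derivation:
rank_ℚ(R)=1; free=3−1=2
SNF(R) diag = [5] → torsion [5]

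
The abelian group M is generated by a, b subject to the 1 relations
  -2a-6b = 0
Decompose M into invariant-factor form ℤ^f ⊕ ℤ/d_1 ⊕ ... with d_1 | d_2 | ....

Answer: M ≅ ℤ^1 ⊕ ℤ/2

Derivation:
rank_ℚ(R)=1; free=2−1=1
SNF(R) diag = [2] → torsion [2]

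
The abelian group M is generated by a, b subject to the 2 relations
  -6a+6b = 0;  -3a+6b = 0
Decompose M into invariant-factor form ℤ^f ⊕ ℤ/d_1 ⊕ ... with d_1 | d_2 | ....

Answer: M ≅ ℤ/3 ⊕ ℤ/6

Derivation:
rank_ℚ(R)=2; free=2−2=0
SNF(R) diag = [3, 6] → torsion [3, 6]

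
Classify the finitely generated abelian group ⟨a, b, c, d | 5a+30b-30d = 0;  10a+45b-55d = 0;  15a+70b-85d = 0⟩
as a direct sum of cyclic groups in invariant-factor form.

rank_ℚ(R)=3; free=4−3=1
SNF(R) diag = [5, 5, 5] → torsion [5, 5, 5]

Answer: M ≅ ℤ^1 ⊕ ℤ/5 ⊕ ℤ/5 ⊕ ℤ/5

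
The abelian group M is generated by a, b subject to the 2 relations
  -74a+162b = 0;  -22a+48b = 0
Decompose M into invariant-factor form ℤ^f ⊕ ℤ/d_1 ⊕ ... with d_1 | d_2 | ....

rank_ℚ(R)=2; free=2−2=0
SNF(R) diag = [2, 6] → torsion [2, 6]

Answer: M ≅ ℤ/2 ⊕ ℤ/6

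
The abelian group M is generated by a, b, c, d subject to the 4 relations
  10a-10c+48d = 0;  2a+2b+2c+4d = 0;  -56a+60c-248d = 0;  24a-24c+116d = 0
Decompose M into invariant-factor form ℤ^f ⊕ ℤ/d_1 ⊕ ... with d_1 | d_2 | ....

Answer: M ≅ ℤ/2 ⊕ ℤ/2 ⊕ ℤ/4 ⊕ ℤ/4

Derivation:
rank_ℚ(R)=4; free=4−4=0
SNF(R) diag = [2, 2, 4, 4] → torsion [2, 2, 4, 4]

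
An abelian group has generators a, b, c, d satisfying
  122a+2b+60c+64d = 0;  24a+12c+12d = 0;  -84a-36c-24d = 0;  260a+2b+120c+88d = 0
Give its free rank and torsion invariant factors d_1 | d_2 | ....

rank_ℚ(R)=4; free=4−4=0
SNF(R) diag = [2, 6, 12, 36] → torsion [2, 6, 12, 36]

Answer: M ≅ ℤ/2 ⊕ ℤ/6 ⊕ ℤ/12 ⊕ ℤ/36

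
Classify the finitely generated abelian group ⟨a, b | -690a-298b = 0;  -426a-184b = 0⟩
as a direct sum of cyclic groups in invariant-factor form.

rank_ℚ(R)=2; free=2−2=0
SNF(R) diag = [2, 6] → torsion [2, 6]

Answer: M ≅ ℤ/2 ⊕ ℤ/6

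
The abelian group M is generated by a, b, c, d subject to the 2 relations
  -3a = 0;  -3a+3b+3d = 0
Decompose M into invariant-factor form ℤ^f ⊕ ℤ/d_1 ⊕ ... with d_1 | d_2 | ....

Answer: M ≅ ℤ^2 ⊕ ℤ/3 ⊕ ℤ/3

Derivation:
rank_ℚ(R)=2; free=4−2=2
SNF(R) diag = [3, 3] → torsion [3, 3]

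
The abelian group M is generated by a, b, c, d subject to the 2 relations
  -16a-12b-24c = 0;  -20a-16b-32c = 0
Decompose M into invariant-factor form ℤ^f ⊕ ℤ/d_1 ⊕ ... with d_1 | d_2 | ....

Answer: M ≅ ℤ^2 ⊕ ℤ/4 ⊕ ℤ/4

Derivation:
rank_ℚ(R)=2; free=4−2=2
SNF(R) diag = [4, 4] → torsion [4, 4]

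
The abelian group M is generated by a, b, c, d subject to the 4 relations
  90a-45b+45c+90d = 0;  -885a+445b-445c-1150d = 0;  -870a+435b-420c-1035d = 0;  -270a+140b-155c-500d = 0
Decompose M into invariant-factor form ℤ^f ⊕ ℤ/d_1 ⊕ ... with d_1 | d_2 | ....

Answer: M ≅ ℤ/5 ⊕ ℤ/15 ⊕ ℤ/45 ⊕ ℤ/135

Derivation:
rank_ℚ(R)=4; free=4−4=0
SNF(R) diag = [5, 15, 45, 135] → torsion [5, 15, 45, 135]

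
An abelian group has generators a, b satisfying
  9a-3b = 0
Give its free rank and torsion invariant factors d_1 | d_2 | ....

rank_ℚ(R)=1; free=2−1=1
SNF(R) diag = [3] → torsion [3]

Answer: M ≅ ℤ^1 ⊕ ℤ/3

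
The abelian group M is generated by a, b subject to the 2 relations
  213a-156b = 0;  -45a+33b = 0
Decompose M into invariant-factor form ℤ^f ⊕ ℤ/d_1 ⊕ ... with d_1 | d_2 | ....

rank_ℚ(R)=2; free=2−2=0
SNF(R) diag = [3, 3] → torsion [3, 3]

Answer: M ≅ ℤ/3 ⊕ ℤ/3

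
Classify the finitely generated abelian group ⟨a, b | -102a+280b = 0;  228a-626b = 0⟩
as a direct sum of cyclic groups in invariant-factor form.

Answer: M ≅ ℤ/2 ⊕ ℤ/6

Derivation:
rank_ℚ(R)=2; free=2−2=0
SNF(R) diag = [2, 6] → torsion [2, 6]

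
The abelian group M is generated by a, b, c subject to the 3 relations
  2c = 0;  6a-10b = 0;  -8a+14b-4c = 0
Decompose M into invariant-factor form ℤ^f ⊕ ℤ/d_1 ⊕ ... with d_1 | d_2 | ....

rank_ℚ(R)=3; free=3−3=0
SNF(R) diag = [2, 2, 2] → torsion [2, 2, 2]

Answer: M ≅ ℤ/2 ⊕ ℤ/2 ⊕ ℤ/2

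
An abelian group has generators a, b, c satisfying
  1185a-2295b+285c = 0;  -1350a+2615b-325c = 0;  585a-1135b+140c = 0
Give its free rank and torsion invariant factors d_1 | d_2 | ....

Answer: M ≅ ℤ/5 ⊕ ℤ/15 ⊕ ℤ/15

Derivation:
rank_ℚ(R)=3; free=3−3=0
SNF(R) diag = [5, 15, 15] → torsion [5, 15, 15]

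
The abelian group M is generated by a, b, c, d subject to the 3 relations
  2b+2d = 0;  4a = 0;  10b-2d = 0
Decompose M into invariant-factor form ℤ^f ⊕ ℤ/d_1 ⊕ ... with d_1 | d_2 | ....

rank_ℚ(R)=3; free=4−3=1
SNF(R) diag = [2, 4, 12] → torsion [2, 4, 12]

Answer: M ≅ ℤ^1 ⊕ ℤ/2 ⊕ ℤ/4 ⊕ ℤ/12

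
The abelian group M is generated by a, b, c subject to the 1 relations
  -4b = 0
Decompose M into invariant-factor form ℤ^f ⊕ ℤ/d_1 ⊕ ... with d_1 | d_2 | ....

Answer: M ≅ ℤ^2 ⊕ ℤ/4

Derivation:
rank_ℚ(R)=1; free=3−1=2
SNF(R) diag = [4] → torsion [4]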